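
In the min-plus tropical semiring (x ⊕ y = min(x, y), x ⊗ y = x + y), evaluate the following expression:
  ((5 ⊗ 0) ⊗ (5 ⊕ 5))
((5 ⊗ 0) ⊗ (5 ⊕ 5)) = 10

Expand innermost to outermost. Recall ⊕ takes the minimum of its arguments and ⊗ takes their sum. Working out the expression ((5 ⊗ 0) ⊗ (5 ⊕ 5)) gives 10.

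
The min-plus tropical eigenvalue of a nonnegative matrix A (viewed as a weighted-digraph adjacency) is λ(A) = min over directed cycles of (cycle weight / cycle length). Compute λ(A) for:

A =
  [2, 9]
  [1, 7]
λ(A) = 2

Enumerate directed cycles and compute their means (weight / length). Sample:
  cycle 0 → 0: weight = 2, length = 1, mean = 2/1 ≈ 2.000
  cycle 1 → 1: weight = 7, length = 1, mean = 7/1 ≈ 7.000
  cycle 0 → 1 → 0: weight = 10, length = 2, mean = 10/2 ≈ 5.000
  cycle 1 → 0 → 1: weight = 10, length = 2, mean = 10/2 ≈ 5.000
Minimum mean = 2.000, attained e.g. along the cycle 0 → 0 with weight 2 and length 1. So λ(A) = 2/1 = 2.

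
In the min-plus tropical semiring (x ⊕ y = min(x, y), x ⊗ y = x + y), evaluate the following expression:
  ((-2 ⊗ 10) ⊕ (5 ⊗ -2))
((-2 ⊗ 10) ⊕ (5 ⊗ -2)) = 3

Expand innermost to outermost. Recall ⊕ takes the minimum of its arguments and ⊗ takes their sum. Working out the expression ((-2 ⊗ 10) ⊕ (5 ⊗ -2)) gives 3.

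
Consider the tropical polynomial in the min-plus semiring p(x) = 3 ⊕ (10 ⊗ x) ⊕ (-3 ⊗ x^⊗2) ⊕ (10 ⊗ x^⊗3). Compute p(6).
p(6) = 3

A tropical monomial a ⊗ x^⊗i evaluates to a + i · x. Evaluating each term at x = 6:
  Term 0 contributes 3 + 0 · 6 = 3
  Term 1 contributes 10 + 1 · 6 = 16
  Term 2 contributes -3 + 2 · 6 = 9
  Term 3 contributes 10 + 3 · 6 = 28
p(6) = ⊕ of these = min[3, 16, 9, 28] = 3.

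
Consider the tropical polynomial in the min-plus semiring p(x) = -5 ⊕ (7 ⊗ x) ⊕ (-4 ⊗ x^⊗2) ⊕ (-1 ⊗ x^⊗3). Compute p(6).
p(6) = -5

A tropical monomial a ⊗ x^⊗i evaluates to a + i · x. Evaluating each term at x = 6:
  Term 0 contributes -5 + 0 · 6 = -5
  Term 1 contributes 7 + 1 · 6 = 13
  Term 2 contributes -4 + 2 · 6 = 8
  Term 3 contributes -1 + 3 · 6 = 17
p(6) = ⊕ of these = min[-5, 13, 8, 17] = -5.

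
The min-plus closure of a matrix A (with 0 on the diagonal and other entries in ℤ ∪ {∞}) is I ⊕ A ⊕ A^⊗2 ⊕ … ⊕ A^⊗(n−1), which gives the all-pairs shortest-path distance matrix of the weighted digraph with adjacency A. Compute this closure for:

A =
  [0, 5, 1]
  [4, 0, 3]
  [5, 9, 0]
Closure =
  [0, 5, 1]
  [4, 0, 3]
  [5, 9, 0]

This is the Floyd-Warshall all-pairs shortest-path computation. For each intermediate vertex k = 0, 1, …, 2, update dist[i][j] ← min(dist[i][j], dist[i][k] + dist[k][j]). The final matrix gives, for each (i, j), the minimum total weight of any directed path from i to j (possibly empty when i = j).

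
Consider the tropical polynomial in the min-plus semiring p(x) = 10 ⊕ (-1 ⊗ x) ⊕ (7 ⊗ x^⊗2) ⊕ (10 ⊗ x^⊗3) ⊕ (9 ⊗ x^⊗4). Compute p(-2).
p(-2) = -3

A tropical monomial a ⊗ x^⊗i evaluates to a + i · x. Evaluating each term at x = -2:
  Term 0 contributes 10 + 0 · -2 = 10
  Term 1 contributes -1 + 1 · -2 = -3
  Term 2 contributes 7 + 2 · -2 = 3
  Term 3 contributes 10 + 3 · -2 = 4
  Term 4 contributes 9 + 4 · -2 = 1
p(-2) = ⊕ of these = min[10, -3, 3, 4, 1] = -3.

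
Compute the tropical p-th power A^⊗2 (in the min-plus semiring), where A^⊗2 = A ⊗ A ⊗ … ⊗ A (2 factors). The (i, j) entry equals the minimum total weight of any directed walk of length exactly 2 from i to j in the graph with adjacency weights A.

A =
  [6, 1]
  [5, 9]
A^⊗2 =
  [6, 7]
  [11, 6]

Each entry (A^⊗2)_ij equals the minimum over all length-2 walks i = v_0 → v_1 → … → v_2 = j of Σ_t A[v_t][v_{t+1}]. For example, for (i, j) = (0, 1) we minimise over 2 possible intermediate vertex sequences; the minimum is 7, attained along the walk 0 → 0 → 1.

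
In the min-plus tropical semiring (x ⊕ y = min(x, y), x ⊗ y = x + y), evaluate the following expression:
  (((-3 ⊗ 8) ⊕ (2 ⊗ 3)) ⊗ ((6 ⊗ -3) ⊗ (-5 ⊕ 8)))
(((-3 ⊗ 8) ⊕ (2 ⊗ 3)) ⊗ ((6 ⊗ -3) ⊗ (-5 ⊕ 8))) = 3

Expand innermost to outermost. Recall ⊕ takes the minimum of its arguments and ⊗ takes their sum. Working out the expression (((-3 ⊗ 8) ⊕ (2 ⊗ 3)) ⊗ ((6 ⊗ -3) ⊗ (-5 ⊕ 8))) gives 3.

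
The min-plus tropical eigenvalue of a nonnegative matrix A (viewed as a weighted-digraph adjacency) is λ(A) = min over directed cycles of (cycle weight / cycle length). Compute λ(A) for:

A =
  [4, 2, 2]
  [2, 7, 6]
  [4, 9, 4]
λ(A) = 2

Enumerate directed cycles and compute their means (weight / length). Sample:
  cycle 0 → 0: weight = 4, length = 1, mean = 4/1 ≈ 4.000
  cycle 1 → 1: weight = 7, length = 1, mean = 7/1 ≈ 7.000
  cycle 2 → 2: weight = 4, length = 1, mean = 4/1 ≈ 4.000
  cycle 0 → 1 → 0: weight = 4, length = 2, mean = 4/2 ≈ 2.000
  cycle 0 → 2 → 0: weight = 6, length = 2, mean = 6/2 ≈ 3.000
  cycle 1 → 0 → 1: weight = 4, length = 2, mean = 4/2 ≈ 2.000
Minimum mean = 2.000, attained e.g. along the cycle 0 → 1 → 0 with weight 4 and length 2. So λ(A) = 4/2 = 2.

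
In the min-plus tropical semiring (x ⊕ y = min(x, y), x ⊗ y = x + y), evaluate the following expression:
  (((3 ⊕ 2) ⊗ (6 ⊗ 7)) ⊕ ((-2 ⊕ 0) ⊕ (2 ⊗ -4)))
(((3 ⊕ 2) ⊗ (6 ⊗ 7)) ⊕ ((-2 ⊕ 0) ⊕ (2 ⊗ -4))) = -2

Expand innermost to outermost. Recall ⊕ takes the minimum of its arguments and ⊗ takes their sum. Working out the expression (((3 ⊕ 2) ⊗ (6 ⊗ 7)) ⊕ ((-2 ⊕ 0) ⊕ (2 ⊗ -4))) gives -2.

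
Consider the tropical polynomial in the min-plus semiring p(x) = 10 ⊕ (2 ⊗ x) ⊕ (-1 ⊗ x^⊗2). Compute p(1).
p(1) = 1

A tropical monomial a ⊗ x^⊗i evaluates to a + i · x. Evaluating each term at x = 1:
  Term 0 contributes 10 + 0 · 1 = 10
  Term 1 contributes 2 + 1 · 1 = 3
  Term 2 contributes -1 + 2 · 1 = 1
p(1) = ⊕ of these = min[10, 3, 1] = 1.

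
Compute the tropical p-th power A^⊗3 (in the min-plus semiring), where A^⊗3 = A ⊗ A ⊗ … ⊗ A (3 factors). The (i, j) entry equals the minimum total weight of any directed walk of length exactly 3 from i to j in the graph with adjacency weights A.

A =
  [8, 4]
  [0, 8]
A^⊗3 =
  [12, 8]
  [4, 12]

Each entry (A^⊗3)_ij equals the minimum over all length-3 walks i = v_0 → v_1 → … → v_3 = j of Σ_t A[v_t][v_{t+1}]. For example, for (i, j) = (0, 1) we minimise over 4 possible intermediate vertex sequences; the minimum is 8, attained along the walk 0 → 1 → 0 → 1.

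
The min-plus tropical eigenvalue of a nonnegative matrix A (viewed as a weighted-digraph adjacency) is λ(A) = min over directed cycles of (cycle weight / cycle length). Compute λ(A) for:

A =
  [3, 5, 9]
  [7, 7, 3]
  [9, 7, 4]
λ(A) = 3

Enumerate directed cycles and compute their means (weight / length). Sample:
  cycle 0 → 0: weight = 3, length = 1, mean = 3/1 ≈ 3.000
  cycle 1 → 1: weight = 7, length = 1, mean = 7/1 ≈ 7.000
  cycle 2 → 2: weight = 4, length = 1, mean = 4/1 ≈ 4.000
  cycle 0 → 1 → 0: weight = 12, length = 2, mean = 12/2 ≈ 6.000
  cycle 0 → 2 → 0: weight = 18, length = 2, mean = 18/2 ≈ 9.000
  cycle 1 → 0 → 1: weight = 12, length = 2, mean = 12/2 ≈ 6.000
Minimum mean = 3.000, attained e.g. along the cycle 0 → 0 with weight 3 and length 1. So λ(A) = 3/1 = 3.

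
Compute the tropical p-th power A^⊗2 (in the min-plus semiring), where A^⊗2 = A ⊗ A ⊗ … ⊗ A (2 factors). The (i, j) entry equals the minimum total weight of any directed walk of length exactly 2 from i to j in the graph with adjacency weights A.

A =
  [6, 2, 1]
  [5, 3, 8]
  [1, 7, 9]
A^⊗2 =
  [2, 5, 7]
  [8, 6, 6]
  [7, 3, 2]

Each entry (A^⊗2)_ij equals the minimum over all length-2 walks i = v_0 → v_1 → … → v_2 = j of Σ_t A[v_t][v_{t+1}]. For example, for (i, j) = (0, 2) we minimise over 3 possible intermediate vertex sequences; the minimum is 7, attained along the walk 0 → 0 → 2.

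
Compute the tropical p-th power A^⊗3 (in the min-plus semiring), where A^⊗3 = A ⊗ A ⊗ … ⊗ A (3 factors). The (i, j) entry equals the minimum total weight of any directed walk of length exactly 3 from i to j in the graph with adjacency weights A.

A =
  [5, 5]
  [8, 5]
A^⊗3 =
  [15, 15]
  [18, 15]

Each entry (A^⊗3)_ij equals the minimum over all length-3 walks i = v_0 → v_1 → … → v_3 = j of Σ_t A[v_t][v_{t+1}]. For example, for (i, j) = (0, 1) we minimise over 4 possible intermediate vertex sequences; the minimum is 15, attained along the walk 0 → 0 → 0 → 1.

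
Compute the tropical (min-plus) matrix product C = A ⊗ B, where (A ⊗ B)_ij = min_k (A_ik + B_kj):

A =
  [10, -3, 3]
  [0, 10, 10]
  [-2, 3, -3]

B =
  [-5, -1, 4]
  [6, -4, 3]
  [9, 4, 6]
A ⊗ B =
  [3, -7, 0]
  [-5, -1, 4]
  [-7, -3, 2]

Apply the min-plus product entry-by-entry:
  C[0][0] = min over k of (A[0][0] + B[0][0] = 10 + -5 = 5, A[0][1] + B[1][0] = -3 + 6 = 3, A[0][2] + B[2][0] = 3 + 9 = 12) = 3 (attained at k = 1)
  C[0][1] = min over k of (A[0][0] + B[0][1] = 10 + -1 = 9, A[0][1] + B[1][1] = -3 + -4 = -7, A[0][2] + B[2][1] = 3 + 4 = 7) = -7 (attained at k = 1)
  C[0][2] = min over k of (A[0][0] + B[0][2] = 10 + 4 = 14, A[0][1] + B[1][2] = -3 + 3 = 0, A[0][2] + B[2][2] = 3 + 6 = 9) = 0 (attained at k = 1)
  C[1][0] = min over k of (A[1][0] + B[0][0] = 0 + -5 = -5, A[1][1] + B[1][0] = 10 + 6 = 16, A[1][2] + B[2][0] = 10 + 9 = 19) = -5 (attained at k = 0)
  C[1][1] = min over k of (A[1][0] + B[0][1] = 0 + -1 = -1, A[1][1] + B[1][1] = 10 + -4 = 6, A[1][2] + B[2][1] = 10 + 4 = 14) = -1 (attained at k = 0)
  C[1][2] = min over k of (A[1][0] + B[0][2] = 0 + 4 = 4, A[1][1] + B[1][2] = 10 + 3 = 13, A[1][2] + B[2][2] = 10 + 6 = 16) = 4 (attained at k = 0)
  C[2][0] = min over k of (A[2][0] + B[0][0] = -2 + -5 = -7, A[2][1] + B[1][0] = 3 + 6 = 9, A[2][2] + B[2][0] = -3 + 9 = 6) = -7 (attained at k = 0)
  C[2][1] = min over k of (A[2][0] + B[0][1] = -2 + -1 = -3, A[2][1] + B[1][1] = 3 + -4 = -1, A[2][2] + B[2][1] = -3 + 4 = 1) = -3 (attained at k = 0)
  C[2][2] = min over k of (A[2][0] + B[0][2] = -2 + 4 = 2, A[2][1] + B[1][2] = 3 + 3 = 6, A[2][2] + B[2][2] = -3 + 6 = 3) = 2 (attained at k = 0)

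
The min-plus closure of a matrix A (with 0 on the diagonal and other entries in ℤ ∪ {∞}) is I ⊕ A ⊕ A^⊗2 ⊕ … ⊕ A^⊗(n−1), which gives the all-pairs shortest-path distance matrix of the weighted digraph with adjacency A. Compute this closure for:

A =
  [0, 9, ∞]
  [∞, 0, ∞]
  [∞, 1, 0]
Closure =
  [0, 9, ∞]
  [∞, 0, ∞]
  [∞, 1, 0]

This is the Floyd-Warshall all-pairs shortest-path computation. For each intermediate vertex k = 0, 1, …, 2, update dist[i][j] ← min(dist[i][j], dist[i][k] + dist[k][j]). The final matrix gives, for each (i, j), the minimum total weight of any directed path from i to j (possibly empty when i = j).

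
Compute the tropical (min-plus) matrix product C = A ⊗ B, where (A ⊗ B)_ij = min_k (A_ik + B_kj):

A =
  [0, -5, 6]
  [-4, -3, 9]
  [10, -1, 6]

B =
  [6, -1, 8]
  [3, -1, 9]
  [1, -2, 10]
A ⊗ B =
  [-2, -6, 4]
  [0, -5, 4]
  [2, -2, 8]

Apply the min-plus product entry-by-entry:
  C[0][0] = min over k of (A[0][0] + B[0][0] = 0 + 6 = 6, A[0][1] + B[1][0] = -5 + 3 = -2, A[0][2] + B[2][0] = 6 + 1 = 7) = -2 (attained at k = 1)
  C[0][1] = min over k of (A[0][0] + B[0][1] = 0 + -1 = -1, A[0][1] + B[1][1] = -5 + -1 = -6, A[0][2] + B[2][1] = 6 + -2 = 4) = -6 (attained at k = 1)
  C[0][2] = min over k of (A[0][0] + B[0][2] = 0 + 8 = 8, A[0][1] + B[1][2] = -5 + 9 = 4, A[0][2] + B[2][2] = 6 + 10 = 16) = 4 (attained at k = 1)
  C[1][0] = min over k of (A[1][0] + B[0][0] = -4 + 6 = 2, A[1][1] + B[1][0] = -3 + 3 = 0, A[1][2] + B[2][0] = 9 + 1 = 10) = 0 (attained at k = 1)
  C[1][1] = min over k of (A[1][0] + B[0][1] = -4 + -1 = -5, A[1][1] + B[1][1] = -3 + -1 = -4, A[1][2] + B[2][1] = 9 + -2 = 7) = -5 (attained at k = 0)
  C[1][2] = min over k of (A[1][0] + B[0][2] = -4 + 8 = 4, A[1][1] + B[1][2] = -3 + 9 = 6, A[1][2] + B[2][2] = 9 + 10 = 19) = 4 (attained at k = 0)
  C[2][0] = min over k of (A[2][0] + B[0][0] = 10 + 6 = 16, A[2][1] + B[1][0] = -1 + 3 = 2, A[2][2] + B[2][0] = 6 + 1 = 7) = 2 (attained at k = 1)
  C[2][1] = min over k of (A[2][0] + B[0][1] = 10 + -1 = 9, A[2][1] + B[1][1] = -1 + -1 = -2, A[2][2] + B[2][1] = 6 + -2 = 4) = -2 (attained at k = 1)
  C[2][2] = min over k of (A[2][0] + B[0][2] = 10 + 8 = 18, A[2][1] + B[1][2] = -1 + 9 = 8, A[2][2] + B[2][2] = 6 + 10 = 16) = 8 (attained at k = 1)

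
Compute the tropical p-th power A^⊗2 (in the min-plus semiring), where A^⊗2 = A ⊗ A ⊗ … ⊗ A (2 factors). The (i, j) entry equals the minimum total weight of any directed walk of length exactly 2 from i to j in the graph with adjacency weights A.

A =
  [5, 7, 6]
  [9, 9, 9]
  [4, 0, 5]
A^⊗2 =
  [10, 6, 11]
  [13, 9, 14]
  [9, 5, 9]

Each entry (A^⊗2)_ij equals the minimum over all length-2 walks i = v_0 → v_1 → … → v_2 = j of Σ_t A[v_t][v_{t+1}]. For example, for (i, j) = (0, 2) we minimise over 3 possible intermediate vertex sequences; the minimum is 11, attained along the walk 0 → 0 → 2.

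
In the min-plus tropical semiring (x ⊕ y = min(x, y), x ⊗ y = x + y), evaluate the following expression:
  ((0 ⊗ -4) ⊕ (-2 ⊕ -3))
((0 ⊗ -4) ⊕ (-2 ⊕ -3)) = -4

Expand innermost to outermost. Recall ⊕ takes the minimum of its arguments and ⊗ takes their sum. Working out the expression ((0 ⊗ -4) ⊕ (-2 ⊕ -3)) gives -4.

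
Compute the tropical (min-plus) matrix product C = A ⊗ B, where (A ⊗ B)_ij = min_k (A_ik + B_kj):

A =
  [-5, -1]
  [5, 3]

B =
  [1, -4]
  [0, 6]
A ⊗ B =
  [-4, -9]
  [3, 1]

Apply the min-plus product entry-by-entry:
  C[0][0] = min over k of (A[0][0] + B[0][0] = -5 + 1 = -4, A[0][1] + B[1][0] = -1 + 0 = -1) = -4 (attained at k = 0)
  C[0][1] = min over k of (A[0][0] + B[0][1] = -5 + -4 = -9, A[0][1] + B[1][1] = -1 + 6 = 5) = -9 (attained at k = 0)
  C[1][0] = min over k of (A[1][0] + B[0][0] = 5 + 1 = 6, A[1][1] + B[1][0] = 3 + 0 = 3) = 3 (attained at k = 1)
  C[1][1] = min over k of (A[1][0] + B[0][1] = 5 + -4 = 1, A[1][1] + B[1][1] = 3 + 6 = 9) = 1 (attained at k = 0)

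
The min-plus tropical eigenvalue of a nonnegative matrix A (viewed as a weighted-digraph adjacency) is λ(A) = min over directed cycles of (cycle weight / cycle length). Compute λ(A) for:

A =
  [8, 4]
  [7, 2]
λ(A) = 2

Enumerate directed cycles and compute their means (weight / length). Sample:
  cycle 0 → 0: weight = 8, length = 1, mean = 8/1 ≈ 8.000
  cycle 1 → 1: weight = 2, length = 1, mean = 2/1 ≈ 2.000
  cycle 0 → 1 → 0: weight = 11, length = 2, mean = 11/2 ≈ 5.500
  cycle 1 → 0 → 1: weight = 11, length = 2, mean = 11/2 ≈ 5.500
Minimum mean = 2.000, attained e.g. along the cycle 1 → 1 with weight 2 and length 1. So λ(A) = 2/1 = 2.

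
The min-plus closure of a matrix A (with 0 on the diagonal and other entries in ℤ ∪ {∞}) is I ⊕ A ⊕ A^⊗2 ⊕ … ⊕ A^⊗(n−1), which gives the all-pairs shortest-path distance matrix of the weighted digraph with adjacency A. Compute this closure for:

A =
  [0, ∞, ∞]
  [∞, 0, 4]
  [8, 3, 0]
Closure =
  [0, ∞, ∞]
  [12, 0, 4]
  [8, 3, 0]

This is the Floyd-Warshall all-pairs shortest-path computation. For each intermediate vertex k = 0, 1, …, 2, update dist[i][j] ← min(dist[i][j], dist[i][k] + dist[k][j]). The final matrix gives, for each (i, j), the minimum total weight of any directed path from i to j (possibly empty when i = j).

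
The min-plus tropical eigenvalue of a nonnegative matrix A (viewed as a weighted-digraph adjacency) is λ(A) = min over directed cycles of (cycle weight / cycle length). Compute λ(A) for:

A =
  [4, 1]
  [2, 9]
λ(A) = 3/2

Enumerate directed cycles and compute their means (weight / length). Sample:
  cycle 0 → 0: weight = 4, length = 1, mean = 4/1 ≈ 4.000
  cycle 1 → 1: weight = 9, length = 1, mean = 9/1 ≈ 9.000
  cycle 0 → 1 → 0: weight = 3, length = 2, mean = 3/2 ≈ 1.500
  cycle 1 → 0 → 1: weight = 3, length = 2, mean = 3/2 ≈ 1.500
Minimum mean = 1.500, attained e.g. along the cycle 0 → 1 → 0 with weight 3 and length 2. So λ(A) = 3/2 = 3/2.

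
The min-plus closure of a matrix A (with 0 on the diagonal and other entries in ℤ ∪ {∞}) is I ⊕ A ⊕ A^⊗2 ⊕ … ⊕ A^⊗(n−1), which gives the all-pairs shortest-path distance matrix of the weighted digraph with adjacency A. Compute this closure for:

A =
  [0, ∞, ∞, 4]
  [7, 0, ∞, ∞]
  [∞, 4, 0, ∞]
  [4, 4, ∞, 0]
Closure =
  [0, 8, ∞, 4]
  [7, 0, ∞, 11]
  [11, 4, 0, 15]
  [4, 4, ∞, 0]

This is the Floyd-Warshall all-pairs shortest-path computation. For each intermediate vertex k = 0, 1, …, 3, update dist[i][j] ← min(dist[i][j], dist[i][k] + dist[k][j]). The final matrix gives, for each (i, j), the minimum total weight of any directed path from i to j (possibly empty when i = j).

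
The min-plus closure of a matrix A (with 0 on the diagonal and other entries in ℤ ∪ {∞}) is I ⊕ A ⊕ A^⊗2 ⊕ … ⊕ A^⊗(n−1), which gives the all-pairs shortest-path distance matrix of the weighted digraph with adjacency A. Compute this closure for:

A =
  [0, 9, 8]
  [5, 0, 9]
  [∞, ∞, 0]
Closure =
  [0, 9, 8]
  [5, 0, 9]
  [∞, ∞, 0]

This is the Floyd-Warshall all-pairs shortest-path computation. For each intermediate vertex k = 0, 1, …, 2, update dist[i][j] ← min(dist[i][j], dist[i][k] + dist[k][j]). The final matrix gives, for each (i, j), the minimum total weight of any directed path from i to j (possibly empty when i = j).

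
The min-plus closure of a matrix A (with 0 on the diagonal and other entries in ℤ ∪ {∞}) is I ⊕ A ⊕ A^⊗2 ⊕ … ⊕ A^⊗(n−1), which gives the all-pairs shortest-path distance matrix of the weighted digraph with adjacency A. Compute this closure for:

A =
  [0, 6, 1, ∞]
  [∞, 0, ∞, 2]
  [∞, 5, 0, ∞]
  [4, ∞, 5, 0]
Closure =
  [0, 6, 1, 8]
  [6, 0, 7, 2]
  [11, 5, 0, 7]
  [4, 10, 5, 0]

This is the Floyd-Warshall all-pairs shortest-path computation. For each intermediate vertex k = 0, 1, …, 3, update dist[i][j] ← min(dist[i][j], dist[i][k] + dist[k][j]). The final matrix gives, for each (i, j), the minimum total weight of any directed path from i to j (possibly empty when i = j).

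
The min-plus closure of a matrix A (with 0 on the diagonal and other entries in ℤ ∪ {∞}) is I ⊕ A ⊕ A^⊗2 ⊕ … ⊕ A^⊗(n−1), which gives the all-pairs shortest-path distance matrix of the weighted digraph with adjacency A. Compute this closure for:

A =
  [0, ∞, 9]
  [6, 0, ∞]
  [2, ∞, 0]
Closure =
  [0, ∞, 9]
  [6, 0, 15]
  [2, ∞, 0]

This is the Floyd-Warshall all-pairs shortest-path computation. For each intermediate vertex k = 0, 1, …, 2, update dist[i][j] ← min(dist[i][j], dist[i][k] + dist[k][j]). The final matrix gives, for each (i, j), the minimum total weight of any directed path from i to j (possibly empty when i = j).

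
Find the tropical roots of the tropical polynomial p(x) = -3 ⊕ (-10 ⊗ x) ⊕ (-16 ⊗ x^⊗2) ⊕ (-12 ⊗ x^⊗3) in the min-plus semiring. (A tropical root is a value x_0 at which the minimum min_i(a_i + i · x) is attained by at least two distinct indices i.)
Roots: {-4, 6, 7}

Each tropical root is a break point of the lower envelope of the lines y = a_i + i · x (there are 4 lines, with slopes 0, 1, ..., 3). Only the lines that attain the minimum somewhere contribute to roots; other lines are dominated. Here the surviving (envelope) indices are i = 3, i = 2, i = 1, i = 0.
Intersections between consecutive envelope lines give the roots: for adjacent envelope indices i < j the intersection is x = (a_i − a_j) / (j − i). Reading off the sorted break points: {-4, 6, 7}.
Verification: at each break x_0, at least two indices attain the minimum of min_i(a_i + i · x_0).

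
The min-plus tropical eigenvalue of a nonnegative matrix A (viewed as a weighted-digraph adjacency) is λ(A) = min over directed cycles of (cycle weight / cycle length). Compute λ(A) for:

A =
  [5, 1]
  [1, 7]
λ(A) = 1

Enumerate directed cycles and compute their means (weight / length). Sample:
  cycle 0 → 0: weight = 5, length = 1, mean = 5/1 ≈ 5.000
  cycle 1 → 1: weight = 7, length = 1, mean = 7/1 ≈ 7.000
  cycle 0 → 1 → 0: weight = 2, length = 2, mean = 2/2 ≈ 1.000
  cycle 1 → 0 → 1: weight = 2, length = 2, mean = 2/2 ≈ 1.000
Minimum mean = 1.000, attained e.g. along the cycle 0 → 1 → 0 with weight 2 and length 2. So λ(A) = 2/2 = 1.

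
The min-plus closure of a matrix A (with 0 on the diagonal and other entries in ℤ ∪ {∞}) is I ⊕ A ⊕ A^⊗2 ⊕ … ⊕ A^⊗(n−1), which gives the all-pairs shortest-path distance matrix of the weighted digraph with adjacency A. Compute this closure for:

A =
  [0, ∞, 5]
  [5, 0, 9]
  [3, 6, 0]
Closure =
  [0, 11, 5]
  [5, 0, 9]
  [3, 6, 0]

This is the Floyd-Warshall all-pairs shortest-path computation. For each intermediate vertex k = 0, 1, …, 2, update dist[i][j] ← min(dist[i][j], dist[i][k] + dist[k][j]). The final matrix gives, for each (i, j), the minimum total weight of any directed path from i to j (possibly empty when i = j).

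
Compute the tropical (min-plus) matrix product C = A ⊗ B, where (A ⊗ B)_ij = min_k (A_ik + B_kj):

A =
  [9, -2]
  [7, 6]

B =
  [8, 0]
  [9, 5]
A ⊗ B =
  [7, 3]
  [15, 7]

Apply the min-plus product entry-by-entry:
  C[0][0] = min over k of (A[0][0] + B[0][0] = 9 + 8 = 17, A[0][1] + B[1][0] = -2 + 9 = 7) = 7 (attained at k = 1)
  C[0][1] = min over k of (A[0][0] + B[0][1] = 9 + 0 = 9, A[0][1] + B[1][1] = -2 + 5 = 3) = 3 (attained at k = 1)
  C[1][0] = min over k of (A[1][0] + B[0][0] = 7 + 8 = 15, A[1][1] + B[1][0] = 6 + 9 = 15) = 15 (attained at k = 0)
  C[1][1] = min over k of (A[1][0] + B[0][1] = 7 + 0 = 7, A[1][1] + B[1][1] = 6 + 5 = 11) = 7 (attained at k = 0)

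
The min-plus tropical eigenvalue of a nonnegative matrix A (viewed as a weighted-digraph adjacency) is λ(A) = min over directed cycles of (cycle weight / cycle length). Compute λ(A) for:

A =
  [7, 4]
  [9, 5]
λ(A) = 5

Enumerate directed cycles and compute their means (weight / length). Sample:
  cycle 0 → 0: weight = 7, length = 1, mean = 7/1 ≈ 7.000
  cycle 1 → 1: weight = 5, length = 1, mean = 5/1 ≈ 5.000
  cycle 0 → 1 → 0: weight = 13, length = 2, mean = 13/2 ≈ 6.500
  cycle 1 → 0 → 1: weight = 13, length = 2, mean = 13/2 ≈ 6.500
Minimum mean = 5.000, attained e.g. along the cycle 1 → 1 with weight 5 and length 1. So λ(A) = 5/1 = 5.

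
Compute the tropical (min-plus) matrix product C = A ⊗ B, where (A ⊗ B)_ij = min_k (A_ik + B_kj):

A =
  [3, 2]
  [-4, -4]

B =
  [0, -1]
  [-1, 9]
A ⊗ B =
  [1, 2]
  [-5, -5]

Apply the min-plus product entry-by-entry:
  C[0][0] = min over k of (A[0][0] + B[0][0] = 3 + 0 = 3, A[0][1] + B[1][0] = 2 + -1 = 1) = 1 (attained at k = 1)
  C[0][1] = min over k of (A[0][0] + B[0][1] = 3 + -1 = 2, A[0][1] + B[1][1] = 2 + 9 = 11) = 2 (attained at k = 0)
  C[1][0] = min over k of (A[1][0] + B[0][0] = -4 + 0 = -4, A[1][1] + B[1][0] = -4 + -1 = -5) = -5 (attained at k = 1)
  C[1][1] = min over k of (A[1][0] + B[0][1] = -4 + -1 = -5, A[1][1] + B[1][1] = -4 + 9 = 5) = -5 (attained at k = 0)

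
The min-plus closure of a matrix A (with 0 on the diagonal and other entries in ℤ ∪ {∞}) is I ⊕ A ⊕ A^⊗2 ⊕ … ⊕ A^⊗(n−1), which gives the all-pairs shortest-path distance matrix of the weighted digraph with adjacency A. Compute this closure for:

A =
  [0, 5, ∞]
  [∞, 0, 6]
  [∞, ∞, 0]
Closure =
  [0, 5, 11]
  [∞, 0, 6]
  [∞, ∞, 0]

This is the Floyd-Warshall all-pairs shortest-path computation. For each intermediate vertex k = 0, 1, …, 2, update dist[i][j] ← min(dist[i][j], dist[i][k] + dist[k][j]). The final matrix gives, for each (i, j), the minimum total weight of any directed path from i to j (possibly empty when i = j).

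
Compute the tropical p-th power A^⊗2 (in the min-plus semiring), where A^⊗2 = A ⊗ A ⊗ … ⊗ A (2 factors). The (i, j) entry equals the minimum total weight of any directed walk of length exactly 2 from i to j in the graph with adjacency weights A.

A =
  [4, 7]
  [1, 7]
A^⊗2 =
  [8, 11]
  [5, 8]

Each entry (A^⊗2)_ij equals the minimum over all length-2 walks i = v_0 → v_1 → … → v_2 = j of Σ_t A[v_t][v_{t+1}]. For example, for (i, j) = (0, 1) we minimise over 2 possible intermediate vertex sequences; the minimum is 11, attained along the walk 0 → 0 → 1.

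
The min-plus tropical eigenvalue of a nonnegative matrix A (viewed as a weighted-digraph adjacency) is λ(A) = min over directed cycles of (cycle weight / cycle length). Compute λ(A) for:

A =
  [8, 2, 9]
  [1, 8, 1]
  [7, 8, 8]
λ(A) = 3/2

Enumerate directed cycles and compute their means (weight / length). Sample:
  cycle 0 → 0: weight = 8, length = 1, mean = 8/1 ≈ 8.000
  cycle 1 → 1: weight = 8, length = 1, mean = 8/1 ≈ 8.000
  cycle 2 → 2: weight = 8, length = 1, mean = 8/1 ≈ 8.000
  cycle 0 → 1 → 0: weight = 3, length = 2, mean = 3/2 ≈ 1.500
  cycle 0 → 2 → 0: weight = 16, length = 2, mean = 16/2 ≈ 8.000
  cycle 1 → 0 → 1: weight = 3, length = 2, mean = 3/2 ≈ 1.500
Minimum mean = 1.500, attained e.g. along the cycle 0 → 1 → 0 with weight 3 and length 2. So λ(A) = 3/2 = 3/2.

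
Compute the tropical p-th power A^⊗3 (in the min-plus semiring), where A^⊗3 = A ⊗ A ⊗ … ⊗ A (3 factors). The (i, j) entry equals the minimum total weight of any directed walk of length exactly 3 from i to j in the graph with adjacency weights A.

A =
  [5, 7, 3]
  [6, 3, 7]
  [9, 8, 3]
A^⊗3 =
  [15, 13, 9]
  [12, 9, 12]
  [15, 14, 9]

Each entry (A^⊗3)_ij equals the minimum over all length-3 walks i = v_0 → v_1 → … → v_3 = j of Σ_t A[v_t][v_{t+1}]. For example, for (i, j) = (0, 2) we minimise over 9 possible intermediate vertex sequences; the minimum is 9, attained along the walk 0 → 2 → 2 → 2.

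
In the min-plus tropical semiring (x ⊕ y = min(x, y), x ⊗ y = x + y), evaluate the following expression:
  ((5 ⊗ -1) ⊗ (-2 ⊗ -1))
((5 ⊗ -1) ⊗ (-2 ⊗ -1)) = 1

Expand innermost to outermost. Recall ⊕ takes the minimum of its arguments and ⊗ takes their sum. Working out the expression ((5 ⊗ -1) ⊗ (-2 ⊗ -1)) gives 1.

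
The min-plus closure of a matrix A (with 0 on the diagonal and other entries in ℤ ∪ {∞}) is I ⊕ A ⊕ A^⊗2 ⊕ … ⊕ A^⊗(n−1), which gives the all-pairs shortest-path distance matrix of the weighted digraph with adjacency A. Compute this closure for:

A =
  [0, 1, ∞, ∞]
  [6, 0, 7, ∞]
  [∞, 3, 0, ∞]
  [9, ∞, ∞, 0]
Closure =
  [0, 1, 8, ∞]
  [6, 0, 7, ∞]
  [9, 3, 0, ∞]
  [9, 10, 17, 0]

This is the Floyd-Warshall all-pairs shortest-path computation. For each intermediate vertex k = 0, 1, …, 3, update dist[i][j] ← min(dist[i][j], dist[i][k] + dist[k][j]). The final matrix gives, for each (i, j), the minimum total weight of any directed path from i to j (possibly empty when i = j).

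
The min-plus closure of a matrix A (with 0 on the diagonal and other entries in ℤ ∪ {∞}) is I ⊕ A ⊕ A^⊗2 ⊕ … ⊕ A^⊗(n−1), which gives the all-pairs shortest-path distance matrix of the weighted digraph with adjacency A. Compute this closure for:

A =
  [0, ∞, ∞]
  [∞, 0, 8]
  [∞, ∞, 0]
Closure =
  [0, ∞, ∞]
  [∞, 0, 8]
  [∞, ∞, 0]

This is the Floyd-Warshall all-pairs shortest-path computation. For each intermediate vertex k = 0, 1, …, 2, update dist[i][j] ← min(dist[i][j], dist[i][k] + dist[k][j]). The final matrix gives, for each (i, j), the minimum total weight of any directed path from i to j (possibly empty when i = j).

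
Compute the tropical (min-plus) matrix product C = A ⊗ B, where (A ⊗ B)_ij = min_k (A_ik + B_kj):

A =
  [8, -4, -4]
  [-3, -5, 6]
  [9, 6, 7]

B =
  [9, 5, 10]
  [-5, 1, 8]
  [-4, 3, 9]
A ⊗ B =
  [-9, -3, 4]
  [-10, -4, 3]
  [1, 7, 14]

Apply the min-plus product entry-by-entry:
  C[0][0] = min over k of (A[0][0] + B[0][0] = 8 + 9 = 17, A[0][1] + B[1][0] = -4 + -5 = -9, A[0][2] + B[2][0] = -4 + -4 = -8) = -9 (attained at k = 1)
  C[0][1] = min over k of (A[0][0] + B[0][1] = 8 + 5 = 13, A[0][1] + B[1][1] = -4 + 1 = -3, A[0][2] + B[2][1] = -4 + 3 = -1) = -3 (attained at k = 1)
  C[0][2] = min over k of (A[0][0] + B[0][2] = 8 + 10 = 18, A[0][1] + B[1][2] = -4 + 8 = 4, A[0][2] + B[2][2] = -4 + 9 = 5) = 4 (attained at k = 1)
  C[1][0] = min over k of (A[1][0] + B[0][0] = -3 + 9 = 6, A[1][1] + B[1][0] = -5 + -5 = -10, A[1][2] + B[2][0] = 6 + -4 = 2) = -10 (attained at k = 1)
  C[1][1] = min over k of (A[1][0] + B[0][1] = -3 + 5 = 2, A[1][1] + B[1][1] = -5 + 1 = -4, A[1][2] + B[2][1] = 6 + 3 = 9) = -4 (attained at k = 1)
  C[1][2] = min over k of (A[1][0] + B[0][2] = -3 + 10 = 7, A[1][1] + B[1][2] = -5 + 8 = 3, A[1][2] + B[2][2] = 6 + 9 = 15) = 3 (attained at k = 1)
  C[2][0] = min over k of (A[2][0] + B[0][0] = 9 + 9 = 18, A[2][1] + B[1][0] = 6 + -5 = 1, A[2][2] + B[2][0] = 7 + -4 = 3) = 1 (attained at k = 1)
  C[2][1] = min over k of (A[2][0] + B[0][1] = 9 + 5 = 14, A[2][1] + B[1][1] = 6 + 1 = 7, A[2][2] + B[2][1] = 7 + 3 = 10) = 7 (attained at k = 1)
  C[2][2] = min over k of (A[2][0] + B[0][2] = 9 + 10 = 19, A[2][1] + B[1][2] = 6 + 8 = 14, A[2][2] + B[2][2] = 7 + 9 = 16) = 14 (attained at k = 1)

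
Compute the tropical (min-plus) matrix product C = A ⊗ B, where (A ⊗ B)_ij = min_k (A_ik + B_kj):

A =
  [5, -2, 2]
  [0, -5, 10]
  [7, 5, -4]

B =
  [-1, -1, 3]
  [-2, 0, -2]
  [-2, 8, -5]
A ⊗ B =
  [-4, -2, -4]
  [-7, -5, -7]
  [-6, 4, -9]

Apply the min-plus product entry-by-entry:
  C[0][0] = min over k of (A[0][0] + B[0][0] = 5 + -1 = 4, A[0][1] + B[1][0] = -2 + -2 = -4, A[0][2] + B[2][0] = 2 + -2 = 0) = -4 (attained at k = 1)
  C[0][1] = min over k of (A[0][0] + B[0][1] = 5 + -1 = 4, A[0][1] + B[1][1] = -2 + 0 = -2, A[0][2] + B[2][1] = 2 + 8 = 10) = -2 (attained at k = 1)
  C[0][2] = min over k of (A[0][0] + B[0][2] = 5 + 3 = 8, A[0][1] + B[1][2] = -2 + -2 = -4, A[0][2] + B[2][2] = 2 + -5 = -3) = -4 (attained at k = 1)
  C[1][0] = min over k of (A[1][0] + B[0][0] = 0 + -1 = -1, A[1][1] + B[1][0] = -5 + -2 = -7, A[1][2] + B[2][0] = 10 + -2 = 8) = -7 (attained at k = 1)
  C[1][1] = min over k of (A[1][0] + B[0][1] = 0 + -1 = -1, A[1][1] + B[1][1] = -5 + 0 = -5, A[1][2] + B[2][1] = 10 + 8 = 18) = -5 (attained at k = 1)
  C[1][2] = min over k of (A[1][0] + B[0][2] = 0 + 3 = 3, A[1][1] + B[1][2] = -5 + -2 = -7, A[1][2] + B[2][2] = 10 + -5 = 5) = -7 (attained at k = 1)
  C[2][0] = min over k of (A[2][0] + B[0][0] = 7 + -1 = 6, A[2][1] + B[1][0] = 5 + -2 = 3, A[2][2] + B[2][0] = -4 + -2 = -6) = -6 (attained at k = 2)
  C[2][1] = min over k of (A[2][0] + B[0][1] = 7 + -1 = 6, A[2][1] + B[1][1] = 5 + 0 = 5, A[2][2] + B[2][1] = -4 + 8 = 4) = 4 (attained at k = 2)
  C[2][2] = min over k of (A[2][0] + B[0][2] = 7 + 3 = 10, A[2][1] + B[1][2] = 5 + -2 = 3, A[2][2] + B[2][2] = -4 + -5 = -9) = -9 (attained at k = 2)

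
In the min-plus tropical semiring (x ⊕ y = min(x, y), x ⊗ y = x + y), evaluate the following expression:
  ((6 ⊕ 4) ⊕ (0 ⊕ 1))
((6 ⊕ 4) ⊕ (0 ⊕ 1)) = 0

Expand innermost to outermost. Recall ⊕ takes the minimum of its arguments and ⊗ takes their sum. Working out the expression ((6 ⊕ 4) ⊕ (0 ⊕ 1)) gives 0.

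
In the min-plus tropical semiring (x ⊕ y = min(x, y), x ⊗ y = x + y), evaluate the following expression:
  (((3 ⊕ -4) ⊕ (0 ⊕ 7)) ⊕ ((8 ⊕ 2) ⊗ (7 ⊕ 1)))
(((3 ⊕ -4) ⊕ (0 ⊕ 7)) ⊕ ((8 ⊕ 2) ⊗ (7 ⊕ 1))) = -4

Expand innermost to outermost. Recall ⊕ takes the minimum of its arguments and ⊗ takes their sum. Working out the expression (((3 ⊕ -4) ⊕ (0 ⊕ 7)) ⊕ ((8 ⊕ 2) ⊗ (7 ⊕ 1))) gives -4.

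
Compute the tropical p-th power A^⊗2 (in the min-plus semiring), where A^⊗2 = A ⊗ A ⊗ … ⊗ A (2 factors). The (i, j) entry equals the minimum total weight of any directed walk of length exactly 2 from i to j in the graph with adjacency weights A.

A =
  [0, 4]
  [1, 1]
A^⊗2 =
  [0, 4]
  [1, 2]

Each entry (A^⊗2)_ij equals the minimum over all length-2 walks i = v_0 → v_1 → … → v_2 = j of Σ_t A[v_t][v_{t+1}]. For example, for (i, j) = (0, 1) we minimise over 2 possible intermediate vertex sequences; the minimum is 4, attained along the walk 0 → 0 → 1.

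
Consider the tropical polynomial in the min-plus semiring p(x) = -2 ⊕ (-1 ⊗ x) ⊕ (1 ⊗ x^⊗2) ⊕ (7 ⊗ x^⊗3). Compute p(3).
p(3) = -2

A tropical monomial a ⊗ x^⊗i evaluates to a + i · x. Evaluating each term at x = 3:
  Term 0 contributes -2 + 0 · 3 = -2
  Term 1 contributes -1 + 1 · 3 = 2
  Term 2 contributes 1 + 2 · 3 = 7
  Term 3 contributes 7 + 3 · 3 = 16
p(3) = ⊕ of these = min[-2, 2, 7, 16] = -2.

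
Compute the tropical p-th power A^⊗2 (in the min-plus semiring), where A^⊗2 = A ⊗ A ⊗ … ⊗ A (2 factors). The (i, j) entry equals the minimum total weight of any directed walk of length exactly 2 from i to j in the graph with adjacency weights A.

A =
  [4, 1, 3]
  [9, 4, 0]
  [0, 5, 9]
A^⊗2 =
  [3, 5, 1]
  [0, 5, 4]
  [4, 1, 3]

Each entry (A^⊗2)_ij equals the minimum over all length-2 walks i = v_0 → v_1 → … → v_2 = j of Σ_t A[v_t][v_{t+1}]. For example, for (i, j) = (0, 2) we minimise over 3 possible intermediate vertex sequences; the minimum is 1, attained along the walk 0 → 1 → 2.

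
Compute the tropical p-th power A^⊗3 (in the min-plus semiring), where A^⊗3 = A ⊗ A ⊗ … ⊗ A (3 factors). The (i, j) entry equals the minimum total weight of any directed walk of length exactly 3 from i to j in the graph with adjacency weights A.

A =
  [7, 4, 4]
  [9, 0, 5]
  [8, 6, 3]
A^⊗3 =
  [13, 4, 9]
  [9, 0, 5]
  [14, 6, 9]

Each entry (A^⊗3)_ij equals the minimum over all length-3 walks i = v_0 → v_1 → … → v_3 = j of Σ_t A[v_t][v_{t+1}]. For example, for (i, j) = (0, 2) we minimise over 9 possible intermediate vertex sequences; the minimum is 9, attained along the walk 0 → 1 → 1 → 2.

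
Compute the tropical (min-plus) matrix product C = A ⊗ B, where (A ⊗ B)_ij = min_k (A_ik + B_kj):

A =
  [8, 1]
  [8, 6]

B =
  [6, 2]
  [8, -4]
A ⊗ B =
  [9, -3]
  [14, 2]

Apply the min-plus product entry-by-entry:
  C[0][0] = min over k of (A[0][0] + B[0][0] = 8 + 6 = 14, A[0][1] + B[1][0] = 1 + 8 = 9) = 9 (attained at k = 1)
  C[0][1] = min over k of (A[0][0] + B[0][1] = 8 + 2 = 10, A[0][1] + B[1][1] = 1 + -4 = -3) = -3 (attained at k = 1)
  C[1][0] = min over k of (A[1][0] + B[0][0] = 8 + 6 = 14, A[1][1] + B[1][0] = 6 + 8 = 14) = 14 (attained at k = 0)
  C[1][1] = min over k of (A[1][0] + B[0][1] = 8 + 2 = 10, A[1][1] + B[1][1] = 6 + -4 = 2) = 2 (attained at k = 1)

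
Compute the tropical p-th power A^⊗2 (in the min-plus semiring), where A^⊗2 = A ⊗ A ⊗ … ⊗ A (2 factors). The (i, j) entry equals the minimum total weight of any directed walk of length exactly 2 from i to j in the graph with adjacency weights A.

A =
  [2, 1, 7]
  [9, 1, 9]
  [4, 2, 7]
A^⊗2 =
  [4, 2, 9]
  [10, 2, 10]
  [6, 3, 11]

Each entry (A^⊗2)_ij equals the minimum over all length-2 walks i = v_0 → v_1 → … → v_2 = j of Σ_t A[v_t][v_{t+1}]. For example, for (i, j) = (0, 2) we minimise over 3 possible intermediate vertex sequences; the minimum is 9, attained along the walk 0 → 0 → 2.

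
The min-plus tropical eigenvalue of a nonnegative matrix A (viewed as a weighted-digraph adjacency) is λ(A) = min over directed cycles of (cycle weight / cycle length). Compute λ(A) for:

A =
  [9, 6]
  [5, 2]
λ(A) = 2

Enumerate directed cycles and compute their means (weight / length). Sample:
  cycle 0 → 0: weight = 9, length = 1, mean = 9/1 ≈ 9.000
  cycle 1 → 1: weight = 2, length = 1, mean = 2/1 ≈ 2.000
  cycle 0 → 1 → 0: weight = 11, length = 2, mean = 11/2 ≈ 5.500
  cycle 1 → 0 → 1: weight = 11, length = 2, mean = 11/2 ≈ 5.500
Minimum mean = 2.000, attained e.g. along the cycle 1 → 1 with weight 2 and length 1. So λ(A) = 2/1 = 2.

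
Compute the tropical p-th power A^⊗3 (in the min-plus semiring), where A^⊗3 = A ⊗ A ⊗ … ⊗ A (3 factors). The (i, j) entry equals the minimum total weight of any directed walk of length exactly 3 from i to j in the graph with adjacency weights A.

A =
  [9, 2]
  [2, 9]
A^⊗3 =
  [13, 6]
  [6, 13]

Each entry (A^⊗3)_ij equals the minimum over all length-3 walks i = v_0 → v_1 → … → v_3 = j of Σ_t A[v_t][v_{t+1}]. For example, for (i, j) = (0, 1) we minimise over 4 possible intermediate vertex sequences; the minimum is 6, attained along the walk 0 → 1 → 0 → 1.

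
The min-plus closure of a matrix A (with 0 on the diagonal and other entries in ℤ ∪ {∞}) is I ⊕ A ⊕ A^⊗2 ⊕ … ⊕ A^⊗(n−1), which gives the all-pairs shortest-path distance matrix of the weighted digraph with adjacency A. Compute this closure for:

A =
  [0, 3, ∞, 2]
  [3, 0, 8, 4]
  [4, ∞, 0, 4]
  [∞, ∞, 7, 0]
Closure =
  [0, 3, 9, 2]
  [3, 0, 8, 4]
  [4, 7, 0, 4]
  [11, 14, 7, 0]

This is the Floyd-Warshall all-pairs shortest-path computation. For each intermediate vertex k = 0, 1, …, 3, update dist[i][j] ← min(dist[i][j], dist[i][k] + dist[k][j]). The final matrix gives, for each (i, j), the minimum total weight of any directed path from i to j (possibly empty when i = j).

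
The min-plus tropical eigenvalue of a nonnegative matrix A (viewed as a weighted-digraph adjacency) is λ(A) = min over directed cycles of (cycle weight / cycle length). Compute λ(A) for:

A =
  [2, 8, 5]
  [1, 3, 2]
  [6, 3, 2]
λ(A) = 2

Enumerate directed cycles and compute their means (weight / length). Sample:
  cycle 0 → 0: weight = 2, length = 1, mean = 2/1 ≈ 2.000
  cycle 1 → 1: weight = 3, length = 1, mean = 3/1 ≈ 3.000
  cycle 2 → 2: weight = 2, length = 1, mean = 2/1 ≈ 2.000
  cycle 0 → 1 → 0: weight = 9, length = 2, mean = 9/2 ≈ 4.500
  cycle 0 → 2 → 0: weight = 11, length = 2, mean = 11/2 ≈ 5.500
  cycle 1 → 0 → 1: weight = 9, length = 2, mean = 9/2 ≈ 4.500
Minimum mean = 2.000, attained e.g. along the cycle 0 → 0 with weight 2 and length 1. So λ(A) = 2/1 = 2.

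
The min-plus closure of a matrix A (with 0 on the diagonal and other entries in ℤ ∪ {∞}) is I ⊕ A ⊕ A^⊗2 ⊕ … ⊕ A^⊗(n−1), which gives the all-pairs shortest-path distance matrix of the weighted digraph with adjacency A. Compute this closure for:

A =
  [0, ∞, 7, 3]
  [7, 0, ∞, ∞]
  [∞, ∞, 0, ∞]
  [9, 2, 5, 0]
Closure =
  [0, 5, 7, 3]
  [7, 0, 14, 10]
  [∞, ∞, 0, ∞]
  [9, 2, 5, 0]

This is the Floyd-Warshall all-pairs shortest-path computation. For each intermediate vertex k = 0, 1, …, 3, update dist[i][j] ← min(dist[i][j], dist[i][k] + dist[k][j]). The final matrix gives, for each (i, j), the minimum total weight of any directed path from i to j (possibly empty when i = j).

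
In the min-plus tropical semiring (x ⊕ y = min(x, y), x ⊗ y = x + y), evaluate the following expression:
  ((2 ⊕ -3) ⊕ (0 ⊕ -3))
((2 ⊕ -3) ⊕ (0 ⊕ -3)) = -3

Expand innermost to outermost. Recall ⊕ takes the minimum of its arguments and ⊗ takes their sum. Working out the expression ((2 ⊕ -3) ⊕ (0 ⊕ -3)) gives -3.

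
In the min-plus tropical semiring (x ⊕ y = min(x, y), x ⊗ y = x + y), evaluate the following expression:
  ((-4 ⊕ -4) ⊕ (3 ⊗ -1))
((-4 ⊕ -4) ⊕ (3 ⊗ -1)) = -4

Expand innermost to outermost. Recall ⊕ takes the minimum of its arguments and ⊗ takes their sum. Working out the expression ((-4 ⊕ -4) ⊕ (3 ⊗ -1)) gives -4.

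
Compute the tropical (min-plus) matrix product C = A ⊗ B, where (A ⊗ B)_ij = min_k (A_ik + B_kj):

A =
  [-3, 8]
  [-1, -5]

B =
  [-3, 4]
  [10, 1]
A ⊗ B =
  [-6, 1]
  [-4, -4]

Apply the min-plus product entry-by-entry:
  C[0][0] = min over k of (A[0][0] + B[0][0] = -3 + -3 = -6, A[0][1] + B[1][0] = 8 + 10 = 18) = -6 (attained at k = 0)
  C[0][1] = min over k of (A[0][0] + B[0][1] = -3 + 4 = 1, A[0][1] + B[1][1] = 8 + 1 = 9) = 1 (attained at k = 0)
  C[1][0] = min over k of (A[1][0] + B[0][0] = -1 + -3 = -4, A[1][1] + B[1][0] = -5 + 10 = 5) = -4 (attained at k = 0)
  C[1][1] = min over k of (A[1][0] + B[0][1] = -1 + 4 = 3, A[1][1] + B[1][1] = -5 + 1 = -4) = -4 (attained at k = 1)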